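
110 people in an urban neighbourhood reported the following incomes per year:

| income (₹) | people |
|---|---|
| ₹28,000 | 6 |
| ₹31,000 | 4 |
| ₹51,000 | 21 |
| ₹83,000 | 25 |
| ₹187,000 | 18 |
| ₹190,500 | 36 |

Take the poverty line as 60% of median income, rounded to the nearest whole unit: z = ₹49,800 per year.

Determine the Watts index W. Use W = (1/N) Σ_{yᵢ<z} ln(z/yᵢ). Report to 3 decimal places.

Incomes under z: 6×₹28,000, 4×₹31,000 (q = 10 of N = 110).
Log shortfalls: ln(49800/28000) = 0.5758 (×6); ln(49800/31000) = 0.4740 (×4).
W = 5.350974 / 110 = 0.049.

0.049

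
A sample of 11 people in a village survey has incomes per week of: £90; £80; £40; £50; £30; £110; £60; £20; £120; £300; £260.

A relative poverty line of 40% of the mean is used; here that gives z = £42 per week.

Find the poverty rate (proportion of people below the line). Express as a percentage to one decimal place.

3 of the 11 people have income below £42.
H = 3/11 = 27.3%.

27.3%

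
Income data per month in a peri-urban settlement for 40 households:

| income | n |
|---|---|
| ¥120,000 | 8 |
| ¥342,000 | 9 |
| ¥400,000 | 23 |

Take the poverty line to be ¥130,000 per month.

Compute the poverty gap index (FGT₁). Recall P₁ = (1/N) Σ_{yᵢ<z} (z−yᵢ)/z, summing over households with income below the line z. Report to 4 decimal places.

Poor units: 8×¥120,000 (q = 8 of N = 40).
Normalized shortfalls: (130000−120000)/130000 = 0.0769 (×8).
Σ = 0.615385. Dividing by the full population N = 40 gives P₁ = 0.0154.

0.0154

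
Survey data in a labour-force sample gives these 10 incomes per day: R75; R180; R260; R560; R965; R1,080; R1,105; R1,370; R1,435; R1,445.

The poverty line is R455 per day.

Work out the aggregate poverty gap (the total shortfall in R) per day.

Below z: R75, R180, R260 (q = 3 of N = 10).
Individual gaps: 455−75 = 380; 455−180 = 275; 455−260 = 195.
Aggregate gap = R850.

R850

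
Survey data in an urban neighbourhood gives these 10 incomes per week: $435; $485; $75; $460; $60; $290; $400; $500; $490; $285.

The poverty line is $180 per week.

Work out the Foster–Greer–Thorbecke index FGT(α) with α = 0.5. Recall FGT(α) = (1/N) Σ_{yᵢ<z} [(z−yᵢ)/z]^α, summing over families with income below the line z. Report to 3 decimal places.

Below the line: $60, $75 (q = 2 of N = 10).
Relative gaps: (180−60)/180 = 0.6667; (180−75)/180 = 0.5833.
Raised to α = 0.5: 0.81650; 0.76376.
Sum = 1.580259; FGT(0.5) = 1.580259 / 10 = 0.158.

0.158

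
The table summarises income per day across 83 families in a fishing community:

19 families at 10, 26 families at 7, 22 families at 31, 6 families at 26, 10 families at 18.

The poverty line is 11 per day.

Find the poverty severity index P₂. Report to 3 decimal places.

Below z: 26×7, 19×10 (q = 45 of N = 83).
Relative gaps: (11−7)/11 = 0.3636 (×26); (11−10)/11 = 0.0909 (×19).
Squared: 0.1322 (×26); 0.0083 (×19).
Sum = 3.595041; P₂ = 3.595041 / 83 = 0.043.

0.043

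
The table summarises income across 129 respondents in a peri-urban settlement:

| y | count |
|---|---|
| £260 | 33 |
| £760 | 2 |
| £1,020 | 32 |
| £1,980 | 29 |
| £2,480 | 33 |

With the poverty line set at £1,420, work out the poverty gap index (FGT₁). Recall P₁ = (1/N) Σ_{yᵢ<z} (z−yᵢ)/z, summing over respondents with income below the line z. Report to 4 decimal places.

0.2861

Below the line: 33×£260, 2×£760, 32×£1,020 (q = 67 of N = 129).
Relative gaps: (1420−260)/1420 = 0.8169 (×33); (1420−760)/1420 = 0.4648 (×2); (1420−1020)/1420 = 0.2817 (×32).
Σ = 36.901408. Dividing by the full population N = 129 gives P₁ = 0.2861.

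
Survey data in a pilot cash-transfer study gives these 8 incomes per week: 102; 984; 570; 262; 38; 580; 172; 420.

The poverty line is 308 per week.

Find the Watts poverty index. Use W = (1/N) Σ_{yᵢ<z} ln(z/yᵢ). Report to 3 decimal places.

Incomes under z: 38, 102, 172, 262 (q = 4 of N = 8).
Log gaps: ln(308/38) = 2.0925; ln(308/102) = 1.1051; ln(308/172) = 0.5826; ln(308/262) = 0.1618.
W = 3.942001 / 8 = 0.493.

0.493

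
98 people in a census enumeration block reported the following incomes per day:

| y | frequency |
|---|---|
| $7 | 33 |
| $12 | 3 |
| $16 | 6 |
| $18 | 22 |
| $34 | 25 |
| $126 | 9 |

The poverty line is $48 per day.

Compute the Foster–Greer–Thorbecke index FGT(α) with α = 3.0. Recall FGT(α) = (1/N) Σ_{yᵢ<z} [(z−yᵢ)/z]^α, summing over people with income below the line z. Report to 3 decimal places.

Below z: 33×$7, 3×$12, 6×$16, 22×$18, 25×$34 (q = 89 of N = 98).
Relative gaps: (48−7)/48 = 0.8542 (×33); (48−12)/48 = 0.7500 (×3); (48−16)/48 = 0.6667 (×6); (48−18)/48 = 0.6250 (×22); (48−34)/48 = 0.2917 (×25).
Raised to α = 3.0: 0.62320 (×33); 0.42188 (×3); 0.29630 (×6); 0.24414 (×22); 0.02481 (×25).
Sum = 29.600414; FGT(3.0) = 29.600414 / 98 = 0.302.

0.302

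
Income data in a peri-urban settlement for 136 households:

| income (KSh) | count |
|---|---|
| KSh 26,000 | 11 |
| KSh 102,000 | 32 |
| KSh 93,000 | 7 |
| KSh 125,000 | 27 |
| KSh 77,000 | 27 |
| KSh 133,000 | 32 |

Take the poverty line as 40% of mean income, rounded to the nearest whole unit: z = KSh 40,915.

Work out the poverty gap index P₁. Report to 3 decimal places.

0.029

Below z: 11×KSh 26,000 (q = 11 of N = 136).
Normalized shortfalls: (40915−26000)/40915 = 0.3645 (×11).
Σ = 4.009899. Dividing by the full population N = 136 gives P₁ = 0.029.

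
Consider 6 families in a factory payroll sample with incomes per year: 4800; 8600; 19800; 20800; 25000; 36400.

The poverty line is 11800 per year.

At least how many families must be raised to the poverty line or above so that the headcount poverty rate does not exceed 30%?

1

2 of the 6 families are poor, so H = 2/6 = 0.333.
A headcount ratio of at most 30% allows at most ⌊0.30 × 6⌋ = 1 poor families.
So at least 2 − 1 = 1 must be lifted.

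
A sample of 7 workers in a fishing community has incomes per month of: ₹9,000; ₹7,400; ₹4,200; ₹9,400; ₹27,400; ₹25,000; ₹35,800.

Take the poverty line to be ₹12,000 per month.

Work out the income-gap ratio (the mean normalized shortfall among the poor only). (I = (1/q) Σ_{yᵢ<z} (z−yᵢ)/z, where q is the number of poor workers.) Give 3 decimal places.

Incomes under z: ₹4,200, ₹7,400, ₹9,000, ₹9,400 (q = 4 of N = 7).
Shortfall ratios (z−y)/z: 0.6500, 0.3833, 0.2500, 0.2167; sum = 1.500000.
The income-gap ratio divides by q (the poor only): 1.500000 / 4 = 0.375.

0.375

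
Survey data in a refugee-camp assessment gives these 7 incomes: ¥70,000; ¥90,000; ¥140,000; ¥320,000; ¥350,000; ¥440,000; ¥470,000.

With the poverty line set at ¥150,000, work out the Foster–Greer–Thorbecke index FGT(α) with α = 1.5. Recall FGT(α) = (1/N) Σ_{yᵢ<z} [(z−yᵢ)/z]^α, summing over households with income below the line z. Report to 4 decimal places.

Incomes under z: ¥70,000, ¥90,000, ¥140,000 (q = 3 of N = 7).
Normalized shortfalls: (150000−70000)/150000 = 0.5333; (150000−90000)/150000 = 0.4000; (150000−140000)/150000 = 0.0667.
Raised to α = 1.5: 0.38949; 0.25298; 0.01721.
Sum = 0.659687; FGT(1.5) = 0.659687 / 7 = 0.0942.

0.0942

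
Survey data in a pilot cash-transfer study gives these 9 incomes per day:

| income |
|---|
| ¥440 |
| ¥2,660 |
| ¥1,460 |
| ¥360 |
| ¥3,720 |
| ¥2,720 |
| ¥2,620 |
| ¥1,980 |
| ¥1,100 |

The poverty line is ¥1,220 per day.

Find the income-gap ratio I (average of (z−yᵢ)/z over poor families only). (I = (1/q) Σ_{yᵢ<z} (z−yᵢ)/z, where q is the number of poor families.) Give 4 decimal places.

Below the line: ¥360, ¥440, ¥1,100 (q = 3 of N = 9).
Relative gaps: 0.7049, 0.6393, 0.0984; sum = 1.442623.
The income-gap ratio divides by q (the poor only): 1.442623 / 3 = 0.4809.

0.4809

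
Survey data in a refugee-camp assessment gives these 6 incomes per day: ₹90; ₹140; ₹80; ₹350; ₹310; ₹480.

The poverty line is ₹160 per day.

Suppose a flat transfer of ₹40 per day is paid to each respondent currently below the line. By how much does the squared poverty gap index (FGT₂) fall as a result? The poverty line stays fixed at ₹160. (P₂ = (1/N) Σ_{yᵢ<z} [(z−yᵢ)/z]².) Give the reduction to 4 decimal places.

0.0599

Before: below the line — ₹80, ₹90, ₹140; squared poverty gap index (FGT₂) = 0.076172.
After the ₹40 transfer: below the line — ₹120, ₹130; squared poverty gap index (FGT₂) = 0.016276.
Reduction = 0.076172 − 0.016276 = 0.0599.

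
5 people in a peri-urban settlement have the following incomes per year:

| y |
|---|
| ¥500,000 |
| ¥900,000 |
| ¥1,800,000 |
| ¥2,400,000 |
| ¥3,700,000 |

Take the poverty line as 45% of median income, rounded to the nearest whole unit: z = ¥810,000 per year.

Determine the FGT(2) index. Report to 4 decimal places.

Poor units: ¥500,000 (q = 1 of N = 5).
Gap ratios (z−y)/z: (810000−500000)/810000 = 0.3827.
Squared: 0.1465.
Sum = 0.146472; P₂ = 0.146472 / 5 = 0.0293.

0.0293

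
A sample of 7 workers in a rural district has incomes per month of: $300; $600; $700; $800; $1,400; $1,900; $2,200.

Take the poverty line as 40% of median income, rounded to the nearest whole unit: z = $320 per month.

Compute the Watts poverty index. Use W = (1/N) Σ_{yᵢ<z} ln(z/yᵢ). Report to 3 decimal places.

0.009

Below z: $300 (q = 1 of N = 7).
Log gaps: ln(320/300) = 0.0645.
W = 0.064539 / 7 = 0.009.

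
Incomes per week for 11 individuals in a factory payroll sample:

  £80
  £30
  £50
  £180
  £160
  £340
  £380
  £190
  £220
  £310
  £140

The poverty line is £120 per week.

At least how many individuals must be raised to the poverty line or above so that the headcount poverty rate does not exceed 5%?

3 of the 11 individuals are poor, so H = 3/11 = 0.273.
A headcount ratio of at most 5% allows at most ⌊0.05 × 11⌋ = 0 poor individuals.
So at least 3 − 0 = 3 must be lifted.

3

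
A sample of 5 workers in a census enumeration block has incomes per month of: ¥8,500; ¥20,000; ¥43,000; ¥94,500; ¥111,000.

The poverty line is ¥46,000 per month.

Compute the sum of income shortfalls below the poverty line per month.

Poor units: ¥8,500, ¥20,000, ¥43,000 (q = 3 of N = 5).
Individual gaps: 46000−8500 = 37500; 46000−20000 = 26000; 46000−43000 = 3000.
Aggregate gap = ¥66,500.

¥66,500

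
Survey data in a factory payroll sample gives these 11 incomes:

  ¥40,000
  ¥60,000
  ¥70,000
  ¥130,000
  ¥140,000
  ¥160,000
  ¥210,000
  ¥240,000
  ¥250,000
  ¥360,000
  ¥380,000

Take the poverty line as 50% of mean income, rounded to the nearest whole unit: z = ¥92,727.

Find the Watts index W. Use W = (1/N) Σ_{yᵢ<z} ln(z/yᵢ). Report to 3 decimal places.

Incomes under z: ¥40,000, ¥60,000, ¥70,000 (q = 3 of N = 11).
Log shortfalls: ln(92727/40000) = 0.8408; ln(92727/60000) = 0.4353; ln(92727/70000) = 0.2812.
W = 1.557260 / 11 = 0.142.

0.142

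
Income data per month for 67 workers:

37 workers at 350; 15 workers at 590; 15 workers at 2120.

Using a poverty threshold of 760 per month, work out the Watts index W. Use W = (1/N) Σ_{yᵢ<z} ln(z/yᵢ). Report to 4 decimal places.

Incomes under z: 37×350, 15×590 (q = 52 of N = 67).
Log gaps: ln(760/350) = 0.7754 (×37); ln(760/590) = 0.2532 (×15).
W = 32.487194 / 67 = 0.4849.

0.4849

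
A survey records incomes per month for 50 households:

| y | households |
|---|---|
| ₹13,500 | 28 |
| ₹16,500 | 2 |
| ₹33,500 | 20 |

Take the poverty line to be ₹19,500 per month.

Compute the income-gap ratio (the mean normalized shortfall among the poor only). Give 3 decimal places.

Below the line: 28×₹13,500, 2×₹16,500 (q = 30 of N = 50).
Relative gaps: 0.3077 (×28), 0.1538 (×2); sum = 8.923077.
I averages over the q = 30 poor units only: 8.923077 / 30 = 0.297.

0.297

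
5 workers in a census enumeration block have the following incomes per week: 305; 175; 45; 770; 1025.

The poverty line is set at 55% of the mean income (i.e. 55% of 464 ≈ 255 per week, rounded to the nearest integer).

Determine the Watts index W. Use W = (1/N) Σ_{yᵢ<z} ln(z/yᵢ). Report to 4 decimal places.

0.4222

Below the line: 45, 175 (q = 2 of N = 5).
Log gaps: ln(255/45) = 1.7346; ln(255/175) = 0.3765.
W = 2.111079 / 5 = 0.4222.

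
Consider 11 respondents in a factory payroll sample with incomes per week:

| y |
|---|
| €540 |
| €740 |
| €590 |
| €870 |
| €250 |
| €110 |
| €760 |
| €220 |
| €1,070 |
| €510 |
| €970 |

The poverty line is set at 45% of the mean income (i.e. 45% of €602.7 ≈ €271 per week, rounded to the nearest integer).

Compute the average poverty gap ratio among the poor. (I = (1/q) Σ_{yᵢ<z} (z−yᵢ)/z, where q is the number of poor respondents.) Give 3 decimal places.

Incomes under z: €110, €220, €250 (q = 3 of N = 11).
Shortfall ratios (z−y)/z: 0.5941, 0.1882, 0.0775; sum = 0.859779.
I averages over the q = 3 poor units only: 0.859779 / 3 = 0.287.

0.287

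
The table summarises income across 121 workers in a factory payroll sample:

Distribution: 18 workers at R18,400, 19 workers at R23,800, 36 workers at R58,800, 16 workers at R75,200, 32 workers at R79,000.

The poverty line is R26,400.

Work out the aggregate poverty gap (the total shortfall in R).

Below the line: 18×R18,400, 19×R23,800 (q = 37 of N = 121).
Individual gaps: 18×(26400−18400) = 144000; 19×(26400−23800) = 49400.
Aggregate gap = R193,400.

R193,400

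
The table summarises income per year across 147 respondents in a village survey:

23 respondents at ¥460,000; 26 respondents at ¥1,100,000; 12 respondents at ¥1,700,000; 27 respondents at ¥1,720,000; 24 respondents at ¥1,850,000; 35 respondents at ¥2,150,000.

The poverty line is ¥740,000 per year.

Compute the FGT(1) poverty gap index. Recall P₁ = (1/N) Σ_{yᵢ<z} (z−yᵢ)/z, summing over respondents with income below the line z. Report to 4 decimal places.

0.0592

Below the line: 23×¥460,000 (q = 23 of N = 147).
Normalized shortfalls: (740000−460000)/740000 = 0.3784 (×23).
Σ = 8.702703. Dividing by the full population N = 147 gives P₁ = 0.0592.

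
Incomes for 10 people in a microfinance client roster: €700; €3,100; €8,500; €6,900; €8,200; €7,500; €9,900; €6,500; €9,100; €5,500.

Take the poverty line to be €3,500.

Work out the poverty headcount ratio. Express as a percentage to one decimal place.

2 of the 10 people have income below €3,500.
H = 2/10 = 20.0%.

20.0%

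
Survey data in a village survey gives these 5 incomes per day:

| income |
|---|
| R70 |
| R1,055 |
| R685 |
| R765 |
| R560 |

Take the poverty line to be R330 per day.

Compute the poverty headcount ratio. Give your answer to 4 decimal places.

1 of the 5 respondents have income below R330.
H = 1/5 = 0.2000.

0.2000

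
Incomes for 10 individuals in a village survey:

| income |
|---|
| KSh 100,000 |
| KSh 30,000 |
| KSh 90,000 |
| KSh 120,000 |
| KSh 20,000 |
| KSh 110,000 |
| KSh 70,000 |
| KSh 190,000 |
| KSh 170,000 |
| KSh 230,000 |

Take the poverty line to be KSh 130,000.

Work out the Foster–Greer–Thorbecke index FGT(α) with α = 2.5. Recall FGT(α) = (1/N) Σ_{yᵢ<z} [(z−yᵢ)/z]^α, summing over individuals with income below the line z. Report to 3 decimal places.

0.141

Below z: KSh 20,000, KSh 30,000, KSh 70,000, KSh 90,000, KSh 100,000, KSh 110,000, KSh 120,000 (q = 7 of N = 10).
Normalized shortfalls: (130000−20000)/130000 = 0.8462; (130000−30000)/130000 = 0.7692; (130000−70000)/130000 = 0.4615; (130000−90000)/130000 = 0.3077; (130000−100000)/130000 = 0.2308; (130000−110000)/130000 = 0.1538; (130000−120000)/130000 = 0.0769.
Raised to α = 2.5: 0.65860; 0.51897; 0.14472; 0.05252; 0.02558; 0.00928; 0.00164.
Sum = 1.411312; FGT(2.5) = 1.411312 / 10 = 0.141.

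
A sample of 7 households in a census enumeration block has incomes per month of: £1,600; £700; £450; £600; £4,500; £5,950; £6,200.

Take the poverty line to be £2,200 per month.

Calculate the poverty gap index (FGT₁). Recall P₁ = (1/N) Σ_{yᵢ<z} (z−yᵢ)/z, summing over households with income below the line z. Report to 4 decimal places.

Incomes under z: £450, £600, £700, £1,600 (q = 4 of N = 7).
Normalized shortfalls: (2200−450)/2200 = 0.7955; (2200−600)/2200 = 0.7273; (2200−700)/2200 = 0.6818; (2200−1600)/2200 = 0.2727.
Sum of shortfalls = 2.477273; P₁ averages over all N: 2.477273 / 7 = 0.3539.

0.3539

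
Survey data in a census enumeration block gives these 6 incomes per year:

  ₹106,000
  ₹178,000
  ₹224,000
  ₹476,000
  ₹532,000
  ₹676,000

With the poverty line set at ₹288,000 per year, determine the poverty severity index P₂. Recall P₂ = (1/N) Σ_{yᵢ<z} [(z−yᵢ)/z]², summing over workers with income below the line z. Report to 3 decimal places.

Incomes under z: ₹106,000, ₹178,000, ₹224,000 (q = 3 of N = 6).
Gap ratios (z−y)/z: (288000−106000)/288000 = 0.6319; (288000−178000)/288000 = 0.3819; (288000−224000)/288000 = 0.2222.
Squared: 0.3994; 0.1459; 0.0494.
Sum = 0.594618; P₂ = 0.594618 / 6 = 0.099.

0.099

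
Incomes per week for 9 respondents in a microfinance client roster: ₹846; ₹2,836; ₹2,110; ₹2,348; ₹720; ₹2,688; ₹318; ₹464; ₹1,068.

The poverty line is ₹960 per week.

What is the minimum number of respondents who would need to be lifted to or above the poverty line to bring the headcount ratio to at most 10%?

4 of the 9 respondents are poor, so H = 4/9 = 0.444.
A headcount ratio of at most 10% allows at most ⌊0.10 × 9⌋ = 0 poor respondents.
So at least 4 − 0 = 4 must be lifted.

4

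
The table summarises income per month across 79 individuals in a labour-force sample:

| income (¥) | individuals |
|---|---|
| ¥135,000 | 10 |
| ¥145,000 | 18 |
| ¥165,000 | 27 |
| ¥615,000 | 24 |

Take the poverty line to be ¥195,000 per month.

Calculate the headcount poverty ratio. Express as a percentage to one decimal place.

55 of the 79 individuals have income below ¥195,000.
H = 55/79 = 69.6%.

69.6%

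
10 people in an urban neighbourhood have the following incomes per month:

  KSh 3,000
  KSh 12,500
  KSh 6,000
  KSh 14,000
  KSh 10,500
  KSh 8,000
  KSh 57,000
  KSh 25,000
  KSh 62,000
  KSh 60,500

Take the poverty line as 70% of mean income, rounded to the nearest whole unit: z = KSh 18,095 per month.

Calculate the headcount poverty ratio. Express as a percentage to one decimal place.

60.0%

6 of the 10 people have income below KSh 18,095.
H = 6/10 = 60.0%.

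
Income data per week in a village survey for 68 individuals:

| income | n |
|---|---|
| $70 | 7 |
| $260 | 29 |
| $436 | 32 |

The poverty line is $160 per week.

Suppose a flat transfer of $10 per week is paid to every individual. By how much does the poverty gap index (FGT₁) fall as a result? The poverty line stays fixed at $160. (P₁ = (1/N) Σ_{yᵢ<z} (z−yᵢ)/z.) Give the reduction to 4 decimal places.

0.0064

Before: below the line — 7×$70; poverty gap index (FGT₁) = 0.057904.
After the $10 transfer: below the line — 7×$80; poverty gap index (FGT₁) = 0.051471.
Reduction = 0.057904 − 0.051471 = 0.0064.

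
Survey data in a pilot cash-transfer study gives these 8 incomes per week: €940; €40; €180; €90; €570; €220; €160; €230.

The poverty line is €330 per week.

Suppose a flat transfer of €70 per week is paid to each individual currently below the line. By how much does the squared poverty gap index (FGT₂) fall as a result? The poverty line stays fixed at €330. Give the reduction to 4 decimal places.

Before: below the line — €40, €90, €160, €180, €220, €230; squared poverty gap index (FGT₂) = 0.247016.
After the €70 transfer: below the line — €110, €160, €230, €250, €290, €300; squared poverty gap index (FGT₂) = 0.110422.
Reduction = 0.247016 − 0.110422 = 0.1366.

0.1366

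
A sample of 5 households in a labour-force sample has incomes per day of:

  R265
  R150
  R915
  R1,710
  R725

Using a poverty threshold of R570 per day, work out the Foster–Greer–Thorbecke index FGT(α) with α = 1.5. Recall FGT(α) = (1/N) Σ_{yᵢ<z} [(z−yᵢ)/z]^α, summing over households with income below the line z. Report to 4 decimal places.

Incomes under z: R150, R265 (q = 2 of N = 5).
Gap ratios (z−y)/z: (570−150)/570 = 0.7368; (570−265)/570 = 0.5351.
Raised to α = 1.5: 0.63250; 0.39142.
Sum = 1.023917; FGT(1.5) = 1.023917 / 5 = 0.2048.

0.2048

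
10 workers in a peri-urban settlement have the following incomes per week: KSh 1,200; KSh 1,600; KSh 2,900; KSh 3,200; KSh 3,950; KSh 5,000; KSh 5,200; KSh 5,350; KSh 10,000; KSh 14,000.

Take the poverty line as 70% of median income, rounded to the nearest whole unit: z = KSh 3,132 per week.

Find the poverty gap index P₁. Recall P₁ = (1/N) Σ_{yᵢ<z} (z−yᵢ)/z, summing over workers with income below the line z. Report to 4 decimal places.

0.1180

Incomes under z: KSh 1,200, KSh 1,600, KSh 2,900 (q = 3 of N = 10).
Relative gaps: (3132−1200)/3132 = 0.6169; (3132−1600)/3132 = 0.4891; (3132−2900)/3132 = 0.0741.
Σ = 1.180077. Dividing by the full population N = 10 gives P₁ = 0.1180.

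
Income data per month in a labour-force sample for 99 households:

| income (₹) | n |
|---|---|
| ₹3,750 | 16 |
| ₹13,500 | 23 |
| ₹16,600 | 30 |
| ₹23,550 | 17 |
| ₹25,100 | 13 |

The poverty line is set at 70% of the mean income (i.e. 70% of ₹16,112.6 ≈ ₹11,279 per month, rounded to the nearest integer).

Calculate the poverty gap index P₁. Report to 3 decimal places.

0.108

Poor units: 16×₹3,750 (q = 16 of N = 99).
Relative gaps: (11279−3750)/11279 = 0.6675 (×16).
Sum of shortfalls = 10.680379; P₁ averages over all N: 10.680379 / 99 = 0.108.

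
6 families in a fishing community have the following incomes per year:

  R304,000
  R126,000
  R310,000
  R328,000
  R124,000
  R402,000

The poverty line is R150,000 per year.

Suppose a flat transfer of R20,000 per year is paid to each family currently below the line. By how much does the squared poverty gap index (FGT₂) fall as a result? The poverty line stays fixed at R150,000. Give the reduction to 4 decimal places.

0.0089

Before: below the line — R124,000, R126,000; squared poverty gap index (FGT₂) = 0.009274.
After the R20,000 transfer: below the line — R144,000, R146,000; squared poverty gap index (FGT₂) = 0.000385.
Reduction = 0.009274 − 0.000385 = 0.0089.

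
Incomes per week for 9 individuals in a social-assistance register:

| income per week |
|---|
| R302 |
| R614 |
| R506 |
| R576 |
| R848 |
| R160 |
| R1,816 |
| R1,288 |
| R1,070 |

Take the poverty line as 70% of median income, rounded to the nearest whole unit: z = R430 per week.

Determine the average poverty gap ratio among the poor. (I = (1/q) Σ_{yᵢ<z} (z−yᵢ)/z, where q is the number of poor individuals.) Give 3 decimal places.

0.463

Below z: R160, R302 (q = 2 of N = 9).
Shortfall ratios (z−y)/z: 0.6279, 0.2977; sum = 0.925581.
I averages over the q = 2 poor units only: 0.925581 / 2 = 0.463.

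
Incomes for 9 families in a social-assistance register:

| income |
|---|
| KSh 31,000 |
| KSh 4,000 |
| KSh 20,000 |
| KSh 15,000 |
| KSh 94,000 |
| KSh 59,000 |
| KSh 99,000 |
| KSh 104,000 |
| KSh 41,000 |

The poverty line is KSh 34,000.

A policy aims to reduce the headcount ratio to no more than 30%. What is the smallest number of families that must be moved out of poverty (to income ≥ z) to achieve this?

2

Currently q = 4 of N = 9 are below the line (H = 0.444).
A headcount ratio of at most 30% allows at most ⌊0.30 × 9⌋ = 2 poor families.
So at least 4 − 2 = 2 must be lifted.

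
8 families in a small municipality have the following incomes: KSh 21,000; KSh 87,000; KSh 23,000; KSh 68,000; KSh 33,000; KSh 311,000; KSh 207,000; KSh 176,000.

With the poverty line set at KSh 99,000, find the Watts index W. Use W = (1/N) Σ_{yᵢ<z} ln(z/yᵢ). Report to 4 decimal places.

Poor units: KSh 21,000, KSh 23,000, KSh 33,000, KSh 68,000, KSh 87,000 (q = 5 of N = 8).
Log gaps: ln(99000/21000) = 1.5506; ln(99000/23000) = 1.4596; ln(99000/33000) = 1.0986; ln(99000/68000) = 0.3756; ln(99000/87000) = 0.1292.
W = 4.613659 / 8 = 0.5767.

0.5767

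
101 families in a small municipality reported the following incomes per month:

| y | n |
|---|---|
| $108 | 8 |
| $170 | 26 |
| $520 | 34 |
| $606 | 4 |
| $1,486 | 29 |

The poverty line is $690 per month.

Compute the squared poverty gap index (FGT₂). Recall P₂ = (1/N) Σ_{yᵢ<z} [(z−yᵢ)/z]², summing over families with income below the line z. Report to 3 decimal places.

0.224

Poor units: 8×$108, 26×$170, 34×$520, 4×$606 (q = 72 of N = 101).
Normalized shortfalls: (690−108)/690 = 0.8435 (×8); (690−170)/690 = 0.7536 (×26); (690−520)/690 = 0.2464 (×34); (690−606)/690 = 0.1217 (×4).
Squared: 0.7115 (×8); 0.5679 (×26); 0.0607 (×34); 0.0148 (×4).
Sum = 22.581424; P₂ = 22.581424 / 101 = 0.224.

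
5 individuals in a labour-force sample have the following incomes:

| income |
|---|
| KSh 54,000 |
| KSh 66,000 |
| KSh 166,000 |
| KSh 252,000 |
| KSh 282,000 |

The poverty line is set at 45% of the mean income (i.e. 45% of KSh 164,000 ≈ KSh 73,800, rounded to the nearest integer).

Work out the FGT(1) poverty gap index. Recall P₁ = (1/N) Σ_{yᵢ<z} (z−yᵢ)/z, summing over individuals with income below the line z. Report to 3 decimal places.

0.075

Poor units: KSh 54,000, KSh 66,000 (q = 2 of N = 5).
Normalized shortfalls: (73800−54000)/73800 = 0.2683; (73800−66000)/73800 = 0.1057.
Σ = 0.373984. Dividing by the full population N = 5 gives P₁ = 0.075.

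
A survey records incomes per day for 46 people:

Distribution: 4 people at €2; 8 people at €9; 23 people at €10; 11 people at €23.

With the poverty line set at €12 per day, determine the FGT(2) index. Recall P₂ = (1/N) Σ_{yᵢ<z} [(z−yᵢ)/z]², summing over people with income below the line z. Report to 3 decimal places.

0.085

Below the line: 4×€2, 8×€9, 23×€10 (q = 35 of N = 46).
Gap ratios (z−y)/z: (12−2)/12 = 0.8333 (×4); (12−9)/12 = 0.2500 (×8); (12−10)/12 = 0.1667 (×23).
Squared: 0.6944 (×4); 0.0625 (×8); 0.0278 (×23).
Sum = 3.916667; P₂ = 3.916667 / 46 = 0.085.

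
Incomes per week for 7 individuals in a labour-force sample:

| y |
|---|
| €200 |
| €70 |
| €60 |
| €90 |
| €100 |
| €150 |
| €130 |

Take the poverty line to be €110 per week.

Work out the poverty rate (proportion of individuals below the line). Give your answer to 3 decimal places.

4 of the 7 individuals have income below €110.
H = 4/7 = 0.571.

0.571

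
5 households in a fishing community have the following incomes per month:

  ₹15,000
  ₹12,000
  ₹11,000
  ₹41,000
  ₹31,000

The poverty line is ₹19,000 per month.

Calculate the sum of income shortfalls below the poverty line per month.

Below z: ₹11,000, ₹12,000, ₹15,000 (q = 3 of N = 5).
Individual gaps: 19000−11000 = 8000; 19000−12000 = 7000; 19000−15000 = 4000.
Aggregate gap = ₹19,000.

₹19,000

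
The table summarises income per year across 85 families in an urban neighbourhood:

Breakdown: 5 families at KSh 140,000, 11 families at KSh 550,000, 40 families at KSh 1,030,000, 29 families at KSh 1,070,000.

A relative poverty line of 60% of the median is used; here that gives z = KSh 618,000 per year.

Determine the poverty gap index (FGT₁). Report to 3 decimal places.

0.060

Below z: 5×KSh 140,000, 11×KSh 550,000 (q = 16 of N = 85).
Normalized shortfalls: (618000−140000)/618000 = 0.7735 (×5); (618000−550000)/618000 = 0.1100 (×11).
Sum of shortfalls = 5.077670; P₁ averages over all N: 5.077670 / 85 = 0.060.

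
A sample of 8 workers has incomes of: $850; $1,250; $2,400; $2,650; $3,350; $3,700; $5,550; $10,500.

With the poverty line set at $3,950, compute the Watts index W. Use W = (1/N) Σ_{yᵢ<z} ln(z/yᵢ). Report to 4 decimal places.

0.4768

Below z: $850, $1,250, $2,400, $2,650, $3,350, $3,700 (q = 6 of N = 8).
Log shortfalls: ln(3950/850) = 1.5362; ln(3950/1250) = 1.1506; ln(3950/2400) = 0.4982; ln(3950/2650) = 0.3992; ln(3950/3350) = 0.1648; ln(3950/3700) = 0.0654.
W = 3.814347 / 8 = 0.4768.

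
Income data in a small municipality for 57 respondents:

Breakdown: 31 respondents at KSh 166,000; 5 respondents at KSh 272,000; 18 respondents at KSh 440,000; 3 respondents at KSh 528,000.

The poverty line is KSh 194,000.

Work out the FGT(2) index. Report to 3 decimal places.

0.011

Incomes under z: 31×KSh 166,000 (q = 31 of N = 57).
Shortfall ratios: (194000−166000)/194000 = 0.1443 (×31).
Squared: 0.0208 (×31).
Sum = 0.645765; P₂ = 0.645765 / 57 = 0.011.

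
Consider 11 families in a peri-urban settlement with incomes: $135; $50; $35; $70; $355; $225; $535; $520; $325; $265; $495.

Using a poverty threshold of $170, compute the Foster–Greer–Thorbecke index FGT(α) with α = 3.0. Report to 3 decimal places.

Below z: $35, $50, $70, $135 (q = 4 of N = 11).
Normalized shortfalls: (170−35)/170 = 0.7941; (170−50)/170 = 0.7059; (170−70)/170 = 0.5882; (170−135)/170 = 0.2059.
Raised to α = 3.0: 0.50079; 0.35172; 0.20354; 0.00873.
Sum = 1.064777; FGT(3.0) = 1.064777 / 11 = 0.097.

0.097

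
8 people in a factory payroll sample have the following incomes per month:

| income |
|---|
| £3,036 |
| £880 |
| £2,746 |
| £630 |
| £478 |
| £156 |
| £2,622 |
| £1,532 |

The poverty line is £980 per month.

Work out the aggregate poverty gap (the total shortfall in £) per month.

£1,776

Incomes under z: £156, £478, £630, £880 (q = 4 of N = 8).
Individual gaps: 980−156 = 824; 980−478 = 502; 980−630 = 350; 980−880 = 100.
Aggregate gap = £1,776.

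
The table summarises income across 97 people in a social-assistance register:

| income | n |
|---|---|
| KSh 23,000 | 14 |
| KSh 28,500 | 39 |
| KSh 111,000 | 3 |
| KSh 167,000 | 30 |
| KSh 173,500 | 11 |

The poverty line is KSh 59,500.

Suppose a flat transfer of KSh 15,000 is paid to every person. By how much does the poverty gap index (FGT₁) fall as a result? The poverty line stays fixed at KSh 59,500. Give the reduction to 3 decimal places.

0.138

Before: below the line — 14×KSh 23,000, 39×KSh 28,500; poverty gap index (FGT₁) = 0.29802.
After the KSh 15,000 transfer: below the line — 14×KSh 38,000, 39×KSh 43,500; poverty gap index (FGT₁) = 0.16027.
Reduction = 0.29802 − 0.16027 = 0.138.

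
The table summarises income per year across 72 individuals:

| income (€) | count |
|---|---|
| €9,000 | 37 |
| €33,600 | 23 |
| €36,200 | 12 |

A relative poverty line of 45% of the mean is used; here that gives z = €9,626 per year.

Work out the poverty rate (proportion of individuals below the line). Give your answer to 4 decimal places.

0.5139

37 of the 72 individuals have income below €9,626.
H = 37/72 = 0.5139.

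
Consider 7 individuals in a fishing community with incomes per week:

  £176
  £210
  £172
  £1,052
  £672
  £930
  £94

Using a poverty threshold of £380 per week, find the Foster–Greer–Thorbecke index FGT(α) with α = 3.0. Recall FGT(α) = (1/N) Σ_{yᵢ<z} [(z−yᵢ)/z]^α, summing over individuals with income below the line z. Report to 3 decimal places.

Incomes under z: £94, £172, £176, £210 (q = 4 of N = 7).
Gap ratios (z−y)/z: (380−94)/380 = 0.7526; (380−172)/380 = 0.5474; (380−176)/380 = 0.5368; (380−210)/380 = 0.4474.
Raised to α = 3.0: 0.42633; 0.16400; 0.15472; 0.08954.
Sum = 0.834583; FGT(3.0) = 0.834583 / 7 = 0.119.

0.119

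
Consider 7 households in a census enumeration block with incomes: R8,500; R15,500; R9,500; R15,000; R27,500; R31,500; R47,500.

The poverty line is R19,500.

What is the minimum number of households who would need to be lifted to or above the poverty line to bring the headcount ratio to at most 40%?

2

Currently q = 4 of N = 7 are below the line (H = 0.571).
A headcount ratio of at most 40% allows at most ⌊0.40 × 7⌋ = 2 poor households.
So at least 4 − 2 = 2 must be lifted.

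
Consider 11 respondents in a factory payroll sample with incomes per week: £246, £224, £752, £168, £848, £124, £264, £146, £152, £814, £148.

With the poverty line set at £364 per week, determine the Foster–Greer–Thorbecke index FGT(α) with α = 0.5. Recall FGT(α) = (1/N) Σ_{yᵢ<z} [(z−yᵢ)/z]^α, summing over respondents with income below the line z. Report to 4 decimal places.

0.5061

Below z: £124, £146, £148, £152, £168, £224, £246, £264 (q = 8 of N = 11).
Normalized shortfalls: (364−124)/364 = 0.6593; (364−146)/364 = 0.5989; (364−148)/364 = 0.5934; (364−152)/364 = 0.5824; (364−168)/364 = 0.5385; (364−224)/364 = 0.3846; (364−246)/364 = 0.3242; (364−264)/364 = 0.2747.
Raised to α = 0.5: 0.81200; 0.77389; 0.77033; 0.76316; 0.73380; 0.62017; 0.56936; 0.52414.
Sum = 5.566857; FGT(0.5) = 5.566857 / 11 = 0.5061.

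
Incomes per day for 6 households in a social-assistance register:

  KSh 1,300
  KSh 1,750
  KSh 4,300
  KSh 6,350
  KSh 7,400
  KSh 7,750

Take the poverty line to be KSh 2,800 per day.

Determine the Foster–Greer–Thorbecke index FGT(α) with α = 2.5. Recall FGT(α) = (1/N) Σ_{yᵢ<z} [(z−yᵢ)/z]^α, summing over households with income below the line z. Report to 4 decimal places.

Incomes under z: KSh 1,300, KSh 1,750 (q = 2 of N = 6).
Relative gaps: (2800−1300)/2800 = 0.5357; (2800−1750)/2800 = 0.3750.
Raised to α = 2.5: 0.21006; 0.08611.
Sum = 0.296170; FGT(2.5) = 0.296170 / 6 = 0.0494.

0.0494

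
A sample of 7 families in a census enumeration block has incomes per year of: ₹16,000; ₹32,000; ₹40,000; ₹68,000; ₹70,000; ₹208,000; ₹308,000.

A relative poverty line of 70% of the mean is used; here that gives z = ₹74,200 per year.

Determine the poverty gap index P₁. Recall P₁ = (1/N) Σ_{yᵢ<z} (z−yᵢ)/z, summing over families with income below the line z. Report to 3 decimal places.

Incomes under z: ₹16,000, ₹32,000, ₹40,000, ₹68,000, ₹70,000 (q = 5 of N = 7).
Shortfall ratios: (74200−16000)/74200 = 0.7844; (74200−32000)/74200 = 0.5687; (74200−40000)/74200 = 0.4609; (74200−68000)/74200 = 0.0836; (74200−70000)/74200 = 0.0566.
Sum of shortfalls = 1.954178; P₁ averages over all N: 1.954178 / 7 = 0.279.

0.279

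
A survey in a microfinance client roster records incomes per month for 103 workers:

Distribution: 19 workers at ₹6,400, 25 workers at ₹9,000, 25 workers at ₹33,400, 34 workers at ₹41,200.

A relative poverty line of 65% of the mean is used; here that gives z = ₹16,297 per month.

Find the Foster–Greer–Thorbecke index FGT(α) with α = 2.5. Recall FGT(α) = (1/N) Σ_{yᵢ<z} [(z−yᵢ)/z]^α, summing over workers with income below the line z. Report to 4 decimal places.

0.0856

Poor units: 19×₹6,400, 25×₹9,000 (q = 44 of N = 103).
Normalized shortfalls: (16297−6400)/16297 = 0.6073 (×19); (16297−9000)/16297 = 0.4478 (×25).
Raised to α = 2.5: 0.28740 (×19); 0.13415 (×25).
Sum = 8.814396; FGT(2.5) = 8.814396 / 103 = 0.0856.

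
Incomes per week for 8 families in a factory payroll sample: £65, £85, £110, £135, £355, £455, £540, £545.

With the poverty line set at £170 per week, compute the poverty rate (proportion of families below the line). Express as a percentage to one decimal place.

4 of the 8 families have income below £170.
H = 4/8 = 50.0%.

50.0%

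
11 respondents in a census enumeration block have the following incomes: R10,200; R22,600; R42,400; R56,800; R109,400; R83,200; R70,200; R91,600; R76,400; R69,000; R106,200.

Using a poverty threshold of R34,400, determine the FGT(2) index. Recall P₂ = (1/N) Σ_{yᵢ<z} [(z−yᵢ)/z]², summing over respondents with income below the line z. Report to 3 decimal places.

0.056

Below the line: R10,200, R22,600 (q = 2 of N = 11).
Gap ratios (z−y)/z: (34400−10200)/34400 = 0.7035; (34400−22600)/34400 = 0.3430.
Squared: 0.4949; 0.1177.
Sum = 0.612561; P₂ = 0.612561 / 11 = 0.056.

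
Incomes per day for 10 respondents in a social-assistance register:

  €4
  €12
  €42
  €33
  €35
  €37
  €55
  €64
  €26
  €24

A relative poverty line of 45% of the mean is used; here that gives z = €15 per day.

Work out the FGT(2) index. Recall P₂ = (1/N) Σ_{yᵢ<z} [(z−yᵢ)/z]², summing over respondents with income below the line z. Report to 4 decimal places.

Incomes under z: €4, €12 (q = 2 of N = 10).
Normalized shortfalls: (15−4)/15 = 0.7333; (15−12)/15 = 0.2000.
Squared: 0.5378; 0.0400.
Sum = 0.577778; P₂ = 0.577778 / 10 = 0.0578.

0.0578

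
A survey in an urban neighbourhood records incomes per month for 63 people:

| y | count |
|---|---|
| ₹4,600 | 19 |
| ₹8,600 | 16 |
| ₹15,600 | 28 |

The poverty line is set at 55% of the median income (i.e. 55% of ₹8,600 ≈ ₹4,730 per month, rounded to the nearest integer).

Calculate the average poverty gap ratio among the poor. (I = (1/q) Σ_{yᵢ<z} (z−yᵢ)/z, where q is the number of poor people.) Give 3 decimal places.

0.027

Incomes under z: 19×₹4,600 (q = 19 of N = 63).
Relative gaps: 0.0275 (×19); sum = 0.522199.
I averages over the q = 19 poor units only: 0.522199 / 19 = 0.027.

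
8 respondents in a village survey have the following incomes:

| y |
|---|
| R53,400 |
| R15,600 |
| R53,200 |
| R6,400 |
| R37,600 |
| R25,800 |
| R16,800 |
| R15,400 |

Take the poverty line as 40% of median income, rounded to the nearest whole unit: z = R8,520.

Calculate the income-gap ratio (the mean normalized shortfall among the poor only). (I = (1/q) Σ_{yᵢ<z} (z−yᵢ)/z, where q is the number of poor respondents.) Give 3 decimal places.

Incomes under z: R6,400 (q = 1 of N = 8).
Relative gaps: 0.2488; sum = 0.248826.
I averages over the q = 1 poor units only: 0.248826 / 1 = 0.249.

0.249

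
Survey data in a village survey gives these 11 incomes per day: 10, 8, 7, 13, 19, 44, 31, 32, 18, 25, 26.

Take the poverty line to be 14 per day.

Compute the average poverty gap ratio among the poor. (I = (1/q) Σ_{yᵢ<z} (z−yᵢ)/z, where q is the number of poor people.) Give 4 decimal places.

0.3214

Below z: 7, 8, 10, 13 (q = 4 of N = 11).
Relative gaps: 0.5000, 0.4286, 0.2857, 0.0714; sum = 1.285714.
The income-gap ratio divides by q (the poor only): 1.285714 / 4 = 0.3214.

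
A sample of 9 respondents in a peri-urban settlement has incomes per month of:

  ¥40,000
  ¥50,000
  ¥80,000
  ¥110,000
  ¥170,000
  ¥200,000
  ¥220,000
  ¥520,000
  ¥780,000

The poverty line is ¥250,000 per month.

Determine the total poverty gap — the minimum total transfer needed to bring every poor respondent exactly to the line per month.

Below z: ¥40,000, ¥50,000, ¥80,000, ¥110,000, ¥170,000, ¥200,000, ¥220,000 (q = 7 of N = 9).
Individual gaps: 250000−40000 = 210000; 250000−50000 = 200000; 250000−80000 = 170000; 250000−110000 = 140000; 250000−170000 = 80000; 250000−200000 = 50000; 250000−220000 = 30000.
Aggregate gap = ¥880,000.

¥880,000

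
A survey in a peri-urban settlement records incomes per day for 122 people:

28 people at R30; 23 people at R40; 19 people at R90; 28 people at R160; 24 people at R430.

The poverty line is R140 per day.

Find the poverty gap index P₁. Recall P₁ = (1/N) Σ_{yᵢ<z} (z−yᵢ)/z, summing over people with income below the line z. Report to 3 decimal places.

0.371

Incomes under z: 28×R30, 23×R40, 19×R90 (q = 70 of N = 122).
Relative gaps: (140−30)/140 = 0.7857 (×28); (140−40)/140 = 0.7143 (×23); (140−90)/140 = 0.3571 (×19).
Sum of shortfalls = 45.214286; P₁ averages over all N: 45.214286 / 122 = 0.371.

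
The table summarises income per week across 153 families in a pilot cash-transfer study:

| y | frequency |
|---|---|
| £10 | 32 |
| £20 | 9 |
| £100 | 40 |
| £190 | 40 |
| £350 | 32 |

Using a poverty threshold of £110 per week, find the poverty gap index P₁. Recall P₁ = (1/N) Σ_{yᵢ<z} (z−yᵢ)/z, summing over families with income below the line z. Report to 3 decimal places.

0.262

Below the line: 32×£10, 9×£20, 40×£100 (q = 81 of N = 153).
Gap ratios (z−y)/z: (110−10)/110 = 0.9091 (×32); (110−20)/110 = 0.8182 (×9); (110−100)/110 = 0.0909 (×40).
Sum of shortfalls = 40.090909; P₁ averages over all N: 40.090909 / 153 = 0.262.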